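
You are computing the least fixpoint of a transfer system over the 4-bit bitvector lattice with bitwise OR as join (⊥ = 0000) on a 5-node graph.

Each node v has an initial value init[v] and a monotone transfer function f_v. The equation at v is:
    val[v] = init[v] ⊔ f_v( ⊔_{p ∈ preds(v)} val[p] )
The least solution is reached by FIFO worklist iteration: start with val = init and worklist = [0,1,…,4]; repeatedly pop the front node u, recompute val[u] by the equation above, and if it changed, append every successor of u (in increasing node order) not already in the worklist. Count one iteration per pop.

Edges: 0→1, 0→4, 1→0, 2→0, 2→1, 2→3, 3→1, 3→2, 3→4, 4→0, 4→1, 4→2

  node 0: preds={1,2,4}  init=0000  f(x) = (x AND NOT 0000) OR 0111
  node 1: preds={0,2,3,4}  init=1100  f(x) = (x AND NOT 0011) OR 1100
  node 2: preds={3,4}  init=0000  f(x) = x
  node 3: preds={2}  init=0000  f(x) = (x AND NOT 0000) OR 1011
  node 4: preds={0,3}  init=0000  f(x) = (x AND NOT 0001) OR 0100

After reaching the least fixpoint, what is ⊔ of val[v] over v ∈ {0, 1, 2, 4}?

1111

Iteration log — 13 steps:
  step 1. node 0  ⊔preds=1100  new=1111  old=0000  +wl: 
  step 2. node 1  ⊔preds=1111  new=1100  stable
  step 3. node 2  ⊔preds=0000  new=0000  stable
  step 4. node 3  ⊔preds=0000  new=1011  old=0000  +wl: 1,2
  step 5. node 4  ⊔preds=1111  new=1110  old=0000  +wl: 0
  step 6. node 1  ⊔preds=1111  new=1100  stable
  step 7. node 2  ⊔preds=1111  new=1111  old=0000  +wl: 1,3
  step 8. node 0  ⊔preds=1111  new=1111  stable
  step 9. node 1  ⊔preds=1111  new=1100  stable
  step 10. node 3  ⊔preds=1111  new=1111  old=1011  +wl: 1,2,4
  step 11. node 1  ⊔preds=1111  new=1100  stable
  step 12. node 2  ⊔preds=1111  new=1111  stable
  step 13. node 4  ⊔preds=1111  new=1110  stable

Least fixpoint reached:
  node 0: 1111
  node 1: 1100
  node 2: 1111
  node 3: 1111
  node 4: 1110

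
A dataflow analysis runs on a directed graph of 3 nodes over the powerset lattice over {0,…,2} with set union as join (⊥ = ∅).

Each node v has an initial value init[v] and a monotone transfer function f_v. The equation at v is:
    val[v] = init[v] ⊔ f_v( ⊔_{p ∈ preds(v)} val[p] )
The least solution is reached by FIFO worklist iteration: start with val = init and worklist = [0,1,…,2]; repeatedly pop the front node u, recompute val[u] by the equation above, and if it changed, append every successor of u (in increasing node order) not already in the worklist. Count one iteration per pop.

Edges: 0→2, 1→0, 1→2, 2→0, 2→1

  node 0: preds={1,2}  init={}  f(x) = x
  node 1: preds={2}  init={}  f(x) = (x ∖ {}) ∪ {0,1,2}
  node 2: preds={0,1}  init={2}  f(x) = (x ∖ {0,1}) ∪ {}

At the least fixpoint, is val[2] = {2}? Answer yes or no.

Iteration log — 5 steps:
  step 1. node 0  ⊔preds={2}  new={2}  old={}  +wl: 
  step 2. node 1  ⊔preds={2}  new={0,1,2}  old={}  +wl: 0
  step 3. node 2  ⊔preds={0,1,2}  new={2}  stable
  step 4. node 0  ⊔preds={0,1,2}  new={0,1,2}  old={2}  +wl: 2
  step 5. node 2  ⊔preds={0,1,2}  new={2}  stable

Least fixpoint reached:
  node 0: {0,1,2}
  node 1: {0,1,2}
  node 2: {2}

yes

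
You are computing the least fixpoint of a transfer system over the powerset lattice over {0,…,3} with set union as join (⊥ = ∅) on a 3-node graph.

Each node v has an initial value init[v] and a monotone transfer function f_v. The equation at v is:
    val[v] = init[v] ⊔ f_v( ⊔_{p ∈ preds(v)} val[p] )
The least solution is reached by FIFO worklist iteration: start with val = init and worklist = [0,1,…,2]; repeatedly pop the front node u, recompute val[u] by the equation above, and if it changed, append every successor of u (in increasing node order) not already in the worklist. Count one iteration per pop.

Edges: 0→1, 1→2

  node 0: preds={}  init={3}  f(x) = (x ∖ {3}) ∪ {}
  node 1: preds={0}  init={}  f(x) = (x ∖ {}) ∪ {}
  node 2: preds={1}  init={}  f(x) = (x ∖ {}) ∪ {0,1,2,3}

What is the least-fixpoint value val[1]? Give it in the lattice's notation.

{3}

Worklist (3 pops):
  #1 pop 0: in={} → {3} (no change)
  #2 pop 1: in={3} → {3} (was {}); enqueue []
  #3 pop 2: in={3} → {0,1,2,3} (was {}); enqueue []

Fixpoint:
  val[0] = {3}
  val[1] = {3}
  val[2] = {0,1,2,3}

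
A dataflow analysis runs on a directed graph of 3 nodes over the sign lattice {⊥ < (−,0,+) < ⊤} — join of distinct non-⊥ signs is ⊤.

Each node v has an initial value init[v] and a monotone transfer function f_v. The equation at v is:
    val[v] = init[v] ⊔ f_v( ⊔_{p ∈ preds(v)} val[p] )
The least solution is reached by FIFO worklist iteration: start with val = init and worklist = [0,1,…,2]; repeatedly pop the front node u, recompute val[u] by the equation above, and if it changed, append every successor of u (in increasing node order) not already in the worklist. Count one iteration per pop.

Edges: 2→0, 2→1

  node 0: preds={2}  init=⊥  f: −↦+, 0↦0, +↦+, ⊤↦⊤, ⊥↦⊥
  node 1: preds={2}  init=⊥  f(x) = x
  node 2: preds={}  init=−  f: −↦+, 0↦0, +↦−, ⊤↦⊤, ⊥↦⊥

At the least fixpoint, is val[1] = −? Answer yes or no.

Worklist (3 pops):
  #1 pop 0: in=− → + (was ⊥); enqueue []
  #2 pop 1: in=− → − (was ⊥); enqueue []
  #3 pop 2: in=⊥ → − (no change)

Fixpoint:
  val[0] = +
  val[1] = −
  val[2] = −

yes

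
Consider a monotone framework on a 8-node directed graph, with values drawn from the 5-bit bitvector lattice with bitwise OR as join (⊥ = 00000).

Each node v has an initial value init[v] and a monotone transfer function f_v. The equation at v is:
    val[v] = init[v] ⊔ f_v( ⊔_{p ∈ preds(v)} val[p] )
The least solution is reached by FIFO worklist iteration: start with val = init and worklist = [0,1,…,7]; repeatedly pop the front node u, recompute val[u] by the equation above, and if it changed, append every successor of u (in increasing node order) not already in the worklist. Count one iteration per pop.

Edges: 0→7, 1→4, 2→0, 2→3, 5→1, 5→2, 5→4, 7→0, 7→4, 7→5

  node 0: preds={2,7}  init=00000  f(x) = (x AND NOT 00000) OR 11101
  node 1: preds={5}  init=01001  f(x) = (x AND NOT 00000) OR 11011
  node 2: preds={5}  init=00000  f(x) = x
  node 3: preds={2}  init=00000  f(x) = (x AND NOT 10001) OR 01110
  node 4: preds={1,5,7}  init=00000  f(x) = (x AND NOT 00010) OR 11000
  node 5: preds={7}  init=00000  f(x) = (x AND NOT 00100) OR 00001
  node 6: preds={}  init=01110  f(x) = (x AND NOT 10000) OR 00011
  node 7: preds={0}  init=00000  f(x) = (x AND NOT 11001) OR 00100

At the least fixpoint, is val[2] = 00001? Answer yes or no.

Worklist (14 pops):
  #1 pop 0: in=00000 → 11101 (was 00000); enqueue []
  #2 pop 1: in=00000 → 11011 (was 01001); enqueue []
  #3 pop 2: in=00000 → 00000 (no change)
  #4 pop 3: in=00000 → 01110 (was 00000); enqueue []
  #5 pop 4: in=11011 → 11001 (was 00000); enqueue []
  #6 pop 5: in=00000 → 00001 (was 00000); enqueue [1,2,4]
  #7 pop 6: in=00000 → 01111 (was 01110); enqueue []
  #8 pop 7: in=11101 → 00100 (was 00000); enqueue [0,5]
  #9 pop 1: in=00001 → 11011 (no change)
  #10 pop 2: in=00001 → 00001 (was 00000); enqueue [3]
  #11 pop 4: in=11111 → 11101 (was 11001); enqueue []
  #12 pop 0: in=00101 → 11101 (no change)
  #13 pop 5: in=00100 → 00001 (no change)
  #14 pop 3: in=00001 → 01110 (no change)

Fixpoint:
  val[0] = 11101
  val[1] = 11011
  val[2] = 00001
  val[3] = 01110
  val[4] = 11101
  val[5] = 00001
  val[6] = 01111
  val[7] = 00100

yes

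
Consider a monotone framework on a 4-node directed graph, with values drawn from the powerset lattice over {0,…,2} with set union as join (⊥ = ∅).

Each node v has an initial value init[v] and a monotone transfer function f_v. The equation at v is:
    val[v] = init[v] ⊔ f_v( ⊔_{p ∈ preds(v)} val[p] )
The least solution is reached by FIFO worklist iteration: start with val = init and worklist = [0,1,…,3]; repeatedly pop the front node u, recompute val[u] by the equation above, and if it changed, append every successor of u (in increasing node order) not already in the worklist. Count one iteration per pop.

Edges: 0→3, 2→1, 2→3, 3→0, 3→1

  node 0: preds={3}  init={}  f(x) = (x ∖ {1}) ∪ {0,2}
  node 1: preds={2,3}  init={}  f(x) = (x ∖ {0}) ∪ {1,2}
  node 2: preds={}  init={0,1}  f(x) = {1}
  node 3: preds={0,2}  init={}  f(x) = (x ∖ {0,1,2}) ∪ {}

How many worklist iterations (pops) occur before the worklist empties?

4

Trace (4 dequeues):
  [1] u=0 | in {} | out {0,2} | prev {} | push {}
  [2] u=1 | in {0,1} | out {1,2} | prev {} | push {}
  [3] u=2 | in {} | out {0,1} | ==
  [4] u=3 | in {0,1,2} | out {} | ==

Converged values:
  [0] {0,2}
  [1] {1,2}
  [2] {0,1}
  [3] {}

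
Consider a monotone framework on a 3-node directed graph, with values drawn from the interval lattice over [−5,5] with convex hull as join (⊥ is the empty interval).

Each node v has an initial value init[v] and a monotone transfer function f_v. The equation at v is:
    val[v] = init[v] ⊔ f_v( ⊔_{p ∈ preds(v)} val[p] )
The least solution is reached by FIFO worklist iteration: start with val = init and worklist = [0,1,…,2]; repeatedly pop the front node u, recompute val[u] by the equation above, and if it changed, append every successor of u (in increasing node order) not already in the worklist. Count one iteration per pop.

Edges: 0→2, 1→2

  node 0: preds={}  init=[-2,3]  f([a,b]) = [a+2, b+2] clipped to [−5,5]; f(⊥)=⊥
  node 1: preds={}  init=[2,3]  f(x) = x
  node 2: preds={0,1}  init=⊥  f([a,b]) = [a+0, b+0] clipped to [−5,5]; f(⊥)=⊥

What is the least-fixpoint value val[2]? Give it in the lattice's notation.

Iteration log — 3 steps:
  step 1. node 0  ⊔preds=⊥  new=[-2,3]  stable
  step 2. node 1  ⊔preds=⊥  new=[2,3]  stable
  step 3. node 2  ⊔preds=[-2,3]  new=[-2,3]  old=⊥  +wl: 

Least fixpoint reached:
  node 0: [-2,3]
  node 1: [2,3]
  node 2: [-2,3]

[-2,3]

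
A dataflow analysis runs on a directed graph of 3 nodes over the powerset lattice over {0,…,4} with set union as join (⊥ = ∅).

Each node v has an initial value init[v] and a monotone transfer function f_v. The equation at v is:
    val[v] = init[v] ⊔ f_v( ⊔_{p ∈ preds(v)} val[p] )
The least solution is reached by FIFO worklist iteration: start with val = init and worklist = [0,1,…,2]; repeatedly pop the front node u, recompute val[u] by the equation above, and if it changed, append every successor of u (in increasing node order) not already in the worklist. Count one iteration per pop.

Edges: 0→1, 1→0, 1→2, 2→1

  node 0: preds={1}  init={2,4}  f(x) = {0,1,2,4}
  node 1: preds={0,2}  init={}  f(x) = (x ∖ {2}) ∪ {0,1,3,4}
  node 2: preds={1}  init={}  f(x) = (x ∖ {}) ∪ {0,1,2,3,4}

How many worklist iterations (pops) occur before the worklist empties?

Iteration log — 5 steps:
  step 1. node 0  ⊔preds={}  new={0,1,2,4}  old={2,4}  +wl: 
  step 2. node 1  ⊔preds={0,1,2,4}  new={0,1,3,4}  old={}  +wl: 0
  step 3. node 2  ⊔preds={0,1,3,4}  new={0,1,2,3,4}  old={}  +wl: 1
  step 4. node 0  ⊔preds={0,1,3,4}  new={0,1,2,4}  stable
  step 5. node 1  ⊔preds={0,1,2,3,4}  new={0,1,3,4}  stable

Least fixpoint reached:
  node 0: {0,1,2,4}
  node 1: {0,1,3,4}
  node 2: {0,1,2,3,4}

5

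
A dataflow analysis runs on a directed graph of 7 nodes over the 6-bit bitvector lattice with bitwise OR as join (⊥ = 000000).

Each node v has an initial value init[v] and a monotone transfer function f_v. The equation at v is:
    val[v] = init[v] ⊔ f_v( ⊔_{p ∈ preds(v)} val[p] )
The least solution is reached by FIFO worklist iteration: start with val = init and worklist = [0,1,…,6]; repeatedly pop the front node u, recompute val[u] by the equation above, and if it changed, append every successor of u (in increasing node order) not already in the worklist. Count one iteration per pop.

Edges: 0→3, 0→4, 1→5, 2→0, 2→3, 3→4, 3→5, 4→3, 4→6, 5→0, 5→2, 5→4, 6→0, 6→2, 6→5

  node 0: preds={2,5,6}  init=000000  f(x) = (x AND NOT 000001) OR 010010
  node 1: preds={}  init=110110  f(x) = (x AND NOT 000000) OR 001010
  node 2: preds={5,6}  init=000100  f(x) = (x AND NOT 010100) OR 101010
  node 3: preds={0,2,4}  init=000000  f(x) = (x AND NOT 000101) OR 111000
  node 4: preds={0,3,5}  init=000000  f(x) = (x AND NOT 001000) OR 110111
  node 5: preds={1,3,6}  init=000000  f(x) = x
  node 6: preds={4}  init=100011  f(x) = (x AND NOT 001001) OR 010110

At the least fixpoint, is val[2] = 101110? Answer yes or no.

Iteration log — 12 steps:
  step 1. node 0  ⊔preds=100111  new=110110  old=000000  +wl: 
  step 2. node 1  ⊔preds=000000  new=111110  old=110110  +wl: 
  step 3. node 2  ⊔preds=100011  new=101111  old=000100  +wl: 0
  step 4. node 3  ⊔preds=111111  new=111010  old=000000  +wl: 
  step 5. node 4  ⊔preds=111110  new=110111  old=000000  +wl: 3
  step 6. node 5  ⊔preds=111111  new=111111  old=000000  +wl: 2,4
  step 7. node 6  ⊔preds=110111  new=110111  old=100011  +wl: 5
  step 8. node 0  ⊔preds=111111  new=111110  old=110110  +wl: 
  step 9. node 3  ⊔preds=111111  new=111010  stable
  step 10. node 2  ⊔preds=111111  new=101111  stable
  step 11. node 4  ⊔preds=111111  new=110111  stable
  step 12. node 5  ⊔preds=111111  new=111111  stable

Least fixpoint reached:
  node 0: 111110
  node 1: 111110
  node 2: 101111
  node 3: 111010
  node 4: 110111
  node 5: 111111
  node 6: 110111

no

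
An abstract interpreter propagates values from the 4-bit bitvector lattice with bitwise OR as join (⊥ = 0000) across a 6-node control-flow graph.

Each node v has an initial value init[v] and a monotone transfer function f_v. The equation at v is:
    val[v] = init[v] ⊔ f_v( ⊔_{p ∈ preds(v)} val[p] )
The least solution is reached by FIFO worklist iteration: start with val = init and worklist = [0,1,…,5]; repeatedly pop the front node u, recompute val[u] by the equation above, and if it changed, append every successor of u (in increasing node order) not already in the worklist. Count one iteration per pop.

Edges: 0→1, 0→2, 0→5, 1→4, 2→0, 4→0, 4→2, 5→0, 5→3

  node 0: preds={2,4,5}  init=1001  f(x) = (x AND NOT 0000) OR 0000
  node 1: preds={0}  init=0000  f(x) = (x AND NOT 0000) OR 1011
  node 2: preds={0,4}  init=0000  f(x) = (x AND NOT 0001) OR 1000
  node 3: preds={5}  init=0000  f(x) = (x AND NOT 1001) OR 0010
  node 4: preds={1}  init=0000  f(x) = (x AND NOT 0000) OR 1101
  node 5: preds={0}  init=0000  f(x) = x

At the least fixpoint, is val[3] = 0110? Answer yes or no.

Trace (14 dequeues):
  [1] u=0 | in 0000 | out 1001 | ==
  [2] u=1 | in 1001 | out 1011 | prev 0000 | push {}
  [3] u=2 | in 1001 | out 1000 | prev 0000 | push {0}
  [4] u=3 | in 0000 | out 0010 | prev 0000 | push {}
  [5] u=4 | in 1011 | out 1111 | prev 0000 | push {2}
  [6] u=5 | in 1001 | out 1001 | prev 0000 | push {3}
  [7] u=0 | in 1111 | out 1111 | prev 1001 | push {1,5}
  [8] u=2 | in 1111 | out 1110 | prev 1000 | push {0}
  [9] u=3 | in 1001 | out 0010 | ==
  [10] u=1 | in 1111 | out 1111 | prev 1011 | push {4}
  [11] u=5 | in 1111 | out 1111 | prev 1001 | push {3}
  [12] u=0 | in 1111 | out 1111 | ==
  [13] u=4 | in 1111 | out 1111 | ==
  [14] u=3 | in 1111 | out 0110 | prev 0010 | push {}

Converged values:
  [0] 1111
  [1] 1111
  [2] 1110
  [3] 0110
  [4] 1111
  [5] 1111

yes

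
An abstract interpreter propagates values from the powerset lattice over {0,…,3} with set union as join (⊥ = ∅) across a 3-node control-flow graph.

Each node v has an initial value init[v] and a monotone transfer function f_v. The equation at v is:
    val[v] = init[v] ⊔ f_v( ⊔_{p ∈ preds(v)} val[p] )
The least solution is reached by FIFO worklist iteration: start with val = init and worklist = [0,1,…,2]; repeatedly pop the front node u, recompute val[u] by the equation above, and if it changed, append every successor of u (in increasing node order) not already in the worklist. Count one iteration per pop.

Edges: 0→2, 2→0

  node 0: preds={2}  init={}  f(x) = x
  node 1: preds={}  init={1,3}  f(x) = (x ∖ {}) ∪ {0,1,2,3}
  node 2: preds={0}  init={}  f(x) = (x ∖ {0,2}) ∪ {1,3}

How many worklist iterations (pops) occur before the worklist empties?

5

Iteration log — 5 steps:
  step 1. node 0  ⊔preds={}  new={}  stable
  step 2. node 1  ⊔preds={}  new={0,1,2,3}  old={1,3}  +wl: 
  step 3. node 2  ⊔preds={}  new={1,3}  old={}  +wl: 0
  step 4. node 0  ⊔preds={1,3}  new={1,3}  old={}  +wl: 2
  step 5. node 2  ⊔preds={1,3}  new={1,3}  stable

Least fixpoint reached:
  node 0: {1,3}
  node 1: {0,1,2,3}
  node 2: {1,3}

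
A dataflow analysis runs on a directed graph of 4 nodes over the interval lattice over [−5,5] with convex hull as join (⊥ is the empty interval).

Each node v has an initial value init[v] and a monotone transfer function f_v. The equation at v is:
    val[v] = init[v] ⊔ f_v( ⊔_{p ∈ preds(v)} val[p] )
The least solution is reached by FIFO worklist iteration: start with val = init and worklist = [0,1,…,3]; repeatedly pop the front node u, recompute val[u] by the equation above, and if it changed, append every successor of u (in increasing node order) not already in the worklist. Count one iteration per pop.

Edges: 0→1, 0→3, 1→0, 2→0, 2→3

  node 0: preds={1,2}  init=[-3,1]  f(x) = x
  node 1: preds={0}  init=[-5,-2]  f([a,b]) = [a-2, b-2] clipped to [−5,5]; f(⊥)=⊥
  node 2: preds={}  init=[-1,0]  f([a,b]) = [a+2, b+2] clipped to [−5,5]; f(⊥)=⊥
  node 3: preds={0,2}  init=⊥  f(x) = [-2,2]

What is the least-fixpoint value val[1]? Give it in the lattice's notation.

[-5,-1]

Worklist (5 pops):
  #1 pop 0: in=[-5,0] → [-5,1] (was [-3,1]); enqueue []
  #2 pop 1: in=[-5,1] → [-5,-1] (was [-5,-2]); enqueue [0]
  #3 pop 2: in=⊥ → [-1,0] (no change)
  #4 pop 3: in=[-5,1] → [-2,2] (was ⊥); enqueue []
  #5 pop 0: in=[-5,0] → [-5,1] (no change)

Fixpoint:
  val[0] = [-5,1]
  val[1] = [-5,-1]
  val[2] = [-1,0]
  val[3] = [-2,2]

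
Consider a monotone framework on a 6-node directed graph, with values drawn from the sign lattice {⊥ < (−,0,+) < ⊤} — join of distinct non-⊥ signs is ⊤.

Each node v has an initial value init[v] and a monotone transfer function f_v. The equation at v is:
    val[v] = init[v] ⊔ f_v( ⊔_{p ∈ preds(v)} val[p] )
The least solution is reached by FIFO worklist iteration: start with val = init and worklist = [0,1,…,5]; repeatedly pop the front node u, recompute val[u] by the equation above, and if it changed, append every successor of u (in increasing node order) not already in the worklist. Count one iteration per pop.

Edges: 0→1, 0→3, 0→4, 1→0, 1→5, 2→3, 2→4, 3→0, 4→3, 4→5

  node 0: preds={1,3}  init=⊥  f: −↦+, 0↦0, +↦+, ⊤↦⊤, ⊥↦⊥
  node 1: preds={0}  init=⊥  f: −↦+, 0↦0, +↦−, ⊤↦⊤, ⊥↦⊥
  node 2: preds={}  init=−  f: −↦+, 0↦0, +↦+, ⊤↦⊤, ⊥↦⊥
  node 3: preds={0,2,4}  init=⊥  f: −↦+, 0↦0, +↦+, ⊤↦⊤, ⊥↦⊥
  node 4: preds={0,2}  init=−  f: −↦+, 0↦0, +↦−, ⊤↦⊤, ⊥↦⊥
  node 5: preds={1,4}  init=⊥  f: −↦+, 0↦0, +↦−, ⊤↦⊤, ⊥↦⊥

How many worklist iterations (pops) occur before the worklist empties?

Trace (17 dequeues):
  [1] u=0 | in ⊥ | out ⊥ | ==
  [2] u=1 | in ⊥ | out ⊥ | ==
  [3] u=2 | in ⊥ | out − | ==
  [4] u=3 | in − | out + | prev ⊥ | push {0}
  [5] u=4 | in − | out ⊤ | prev − | push {3}
  [6] u=5 | in ⊤ | out ⊤ | prev ⊥ | push {}
  [7] u=0 | in + | out + | prev ⊥ | push {1,4}
  [8] u=3 | in ⊤ | out ⊤ | prev + | push {0}
  [9] u=1 | in + | out − | prev ⊥ | push {5}
  [10] u=4 | in ⊤ | out ⊤ | ==
  [11] u=0 | in ⊤ | out ⊤ | prev + | push {1,3,4}
  [12] u=5 | in ⊤ | out ⊤ | ==
  [13] u=1 | in ⊤ | out ⊤ | prev − | push {0,5}
  [14] u=3 | in ⊤ | out ⊤ | ==
  [15] u=4 | in ⊤ | out ⊤ | ==
  [16] u=0 | in ⊤ | out ⊤ | ==
  [17] u=5 | in ⊤ | out ⊤ | ==

Converged values:
  [0] ⊤
  [1] ⊤
  [2] −
  [3] ⊤
  [4] ⊤
  [5] ⊤

17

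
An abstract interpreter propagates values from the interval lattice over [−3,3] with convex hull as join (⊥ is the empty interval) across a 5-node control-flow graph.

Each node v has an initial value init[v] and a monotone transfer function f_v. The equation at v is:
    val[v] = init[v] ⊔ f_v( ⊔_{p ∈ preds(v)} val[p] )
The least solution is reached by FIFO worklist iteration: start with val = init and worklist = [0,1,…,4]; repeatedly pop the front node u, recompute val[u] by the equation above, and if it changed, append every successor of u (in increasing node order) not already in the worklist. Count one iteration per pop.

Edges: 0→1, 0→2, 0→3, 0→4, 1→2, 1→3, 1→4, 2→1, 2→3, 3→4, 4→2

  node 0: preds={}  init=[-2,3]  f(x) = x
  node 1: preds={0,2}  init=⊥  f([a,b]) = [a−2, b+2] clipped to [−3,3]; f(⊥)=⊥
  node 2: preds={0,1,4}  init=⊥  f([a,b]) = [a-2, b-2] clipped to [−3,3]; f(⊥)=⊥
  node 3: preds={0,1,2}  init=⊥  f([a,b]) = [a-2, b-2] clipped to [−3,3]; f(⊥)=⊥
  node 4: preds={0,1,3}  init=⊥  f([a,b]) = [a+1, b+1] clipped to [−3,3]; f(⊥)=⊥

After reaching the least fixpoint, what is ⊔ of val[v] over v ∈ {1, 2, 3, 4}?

[-3,3]

Worklist (7 pops):
  #1 pop 0: in=⊥ → [-2,3] (no change)
  #2 pop 1: in=[-2,3] → [-3,3] (was ⊥); enqueue []
  #3 pop 2: in=[-3,3] → [-3,1] (was ⊥); enqueue [1]
  #4 pop 3: in=[-3,3] → [-3,1] (was ⊥); enqueue []
  #5 pop 4: in=[-3,3] → [-2,3] (was ⊥); enqueue [2]
  #6 pop 1: in=[-3,3] → [-3,3] (no change)
  #7 pop 2: in=[-3,3] → [-3,1] (no change)

Fixpoint:
  val[0] = [-2,3]
  val[1] = [-3,3]
  val[2] = [-3,1]
  val[3] = [-3,1]
  val[4] = [-2,3]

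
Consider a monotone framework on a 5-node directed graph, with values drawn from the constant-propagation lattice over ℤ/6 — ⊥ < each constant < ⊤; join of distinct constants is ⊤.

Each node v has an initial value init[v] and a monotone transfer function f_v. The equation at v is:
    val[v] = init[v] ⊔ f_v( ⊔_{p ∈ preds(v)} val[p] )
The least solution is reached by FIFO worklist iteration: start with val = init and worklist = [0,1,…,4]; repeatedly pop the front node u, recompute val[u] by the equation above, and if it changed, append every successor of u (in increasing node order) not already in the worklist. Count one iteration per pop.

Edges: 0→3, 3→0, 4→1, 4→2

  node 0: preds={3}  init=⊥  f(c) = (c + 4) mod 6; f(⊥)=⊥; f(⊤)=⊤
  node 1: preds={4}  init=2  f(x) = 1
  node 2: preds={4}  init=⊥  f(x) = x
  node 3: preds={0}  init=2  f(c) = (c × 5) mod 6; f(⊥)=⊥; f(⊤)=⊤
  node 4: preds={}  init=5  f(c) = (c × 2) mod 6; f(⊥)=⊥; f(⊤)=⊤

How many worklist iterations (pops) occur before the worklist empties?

Iteration log — 7 steps:
  step 1. node 0  ⊔preds=2  new=0  old=⊥  +wl: 
  step 2. node 1  ⊔preds=5  new=⊤  old=2  +wl: 
  step 3. node 2  ⊔preds=5  new=5  old=⊥  +wl: 
  step 4. node 3  ⊔preds=0  new=⊤  old=2  +wl: 0
  step 5. node 4  ⊔preds=⊥  new=5  stable
  step 6. node 0  ⊔preds=⊤  new=⊤  old=0  +wl: 3
  step 7. node 3  ⊔preds=⊤  new=⊤  stable

Least fixpoint reached:
  node 0: ⊤
  node 1: ⊤
  node 2: 5
  node 3: ⊤
  node 4: 5

7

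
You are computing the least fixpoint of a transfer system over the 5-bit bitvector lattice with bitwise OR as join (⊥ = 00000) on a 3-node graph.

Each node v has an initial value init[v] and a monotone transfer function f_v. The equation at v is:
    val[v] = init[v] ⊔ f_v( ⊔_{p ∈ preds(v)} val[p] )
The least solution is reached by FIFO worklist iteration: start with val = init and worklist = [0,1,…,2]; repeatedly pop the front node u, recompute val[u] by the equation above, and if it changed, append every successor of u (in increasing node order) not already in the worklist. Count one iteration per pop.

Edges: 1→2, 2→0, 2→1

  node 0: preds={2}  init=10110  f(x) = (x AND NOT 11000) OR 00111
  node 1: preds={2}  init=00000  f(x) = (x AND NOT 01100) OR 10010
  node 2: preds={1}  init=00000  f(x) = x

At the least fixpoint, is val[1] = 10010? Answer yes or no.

yes

Trace (5 dequeues):
  [1] u=0 | in 00000 | out 10111 | prev 10110 | push {}
  [2] u=1 | in 00000 | out 10010 | prev 00000 | push {}
  [3] u=2 | in 10010 | out 10010 | prev 00000 | push {0,1}
  [4] u=0 | in 10010 | out 10111 | ==
  [5] u=1 | in 10010 | out 10010 | ==

Converged values:
  [0] 10111
  [1] 10010
  [2] 10010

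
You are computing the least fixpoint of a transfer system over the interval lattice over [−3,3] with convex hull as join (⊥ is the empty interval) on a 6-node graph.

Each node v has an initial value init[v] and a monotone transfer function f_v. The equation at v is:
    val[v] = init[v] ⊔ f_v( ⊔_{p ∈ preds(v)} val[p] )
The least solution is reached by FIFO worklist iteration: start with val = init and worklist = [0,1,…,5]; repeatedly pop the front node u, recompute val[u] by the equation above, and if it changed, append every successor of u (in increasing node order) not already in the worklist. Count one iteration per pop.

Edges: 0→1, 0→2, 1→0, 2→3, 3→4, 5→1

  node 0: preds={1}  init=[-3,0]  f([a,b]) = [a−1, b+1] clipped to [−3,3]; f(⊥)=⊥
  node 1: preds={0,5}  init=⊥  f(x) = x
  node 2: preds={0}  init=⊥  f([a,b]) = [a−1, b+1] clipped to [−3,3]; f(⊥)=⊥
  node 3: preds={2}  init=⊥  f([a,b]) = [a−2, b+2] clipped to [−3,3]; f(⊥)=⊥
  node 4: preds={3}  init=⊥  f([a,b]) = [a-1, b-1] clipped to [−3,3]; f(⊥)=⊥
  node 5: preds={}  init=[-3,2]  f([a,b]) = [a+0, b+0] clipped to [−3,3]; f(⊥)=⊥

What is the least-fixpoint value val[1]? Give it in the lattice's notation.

Worklist (11 pops):
  #1 pop 0: in=⊥ → [-3,0] (no change)
  #2 pop 1: in=[-3,2] → [-3,2] (was ⊥); enqueue [0]
  #3 pop 2: in=[-3,0] → [-3,1] (was ⊥); enqueue []
  #4 pop 3: in=[-3,1] → [-3,3] (was ⊥); enqueue []
  #5 pop 4: in=[-3,3] → [-3,2] (was ⊥); enqueue []
  #6 pop 5: in=⊥ → [-3,2] (no change)
  #7 pop 0: in=[-3,2] → [-3,3] (was [-3,0]); enqueue [1,2]
  #8 pop 1: in=[-3,3] → [-3,3] (was [-3,2]); enqueue [0]
  #9 pop 2: in=[-3,3] → [-3,3] (was [-3,1]); enqueue [3]
  #10 pop 0: in=[-3,3] → [-3,3] (no change)
  #11 pop 3: in=[-3,3] → [-3,3] (no change)

Fixpoint:
  val[0] = [-3,3]
  val[1] = [-3,3]
  val[2] = [-3,3]
  val[3] = [-3,3]
  val[4] = [-3,2]
  val[5] = [-3,2]

[-3,3]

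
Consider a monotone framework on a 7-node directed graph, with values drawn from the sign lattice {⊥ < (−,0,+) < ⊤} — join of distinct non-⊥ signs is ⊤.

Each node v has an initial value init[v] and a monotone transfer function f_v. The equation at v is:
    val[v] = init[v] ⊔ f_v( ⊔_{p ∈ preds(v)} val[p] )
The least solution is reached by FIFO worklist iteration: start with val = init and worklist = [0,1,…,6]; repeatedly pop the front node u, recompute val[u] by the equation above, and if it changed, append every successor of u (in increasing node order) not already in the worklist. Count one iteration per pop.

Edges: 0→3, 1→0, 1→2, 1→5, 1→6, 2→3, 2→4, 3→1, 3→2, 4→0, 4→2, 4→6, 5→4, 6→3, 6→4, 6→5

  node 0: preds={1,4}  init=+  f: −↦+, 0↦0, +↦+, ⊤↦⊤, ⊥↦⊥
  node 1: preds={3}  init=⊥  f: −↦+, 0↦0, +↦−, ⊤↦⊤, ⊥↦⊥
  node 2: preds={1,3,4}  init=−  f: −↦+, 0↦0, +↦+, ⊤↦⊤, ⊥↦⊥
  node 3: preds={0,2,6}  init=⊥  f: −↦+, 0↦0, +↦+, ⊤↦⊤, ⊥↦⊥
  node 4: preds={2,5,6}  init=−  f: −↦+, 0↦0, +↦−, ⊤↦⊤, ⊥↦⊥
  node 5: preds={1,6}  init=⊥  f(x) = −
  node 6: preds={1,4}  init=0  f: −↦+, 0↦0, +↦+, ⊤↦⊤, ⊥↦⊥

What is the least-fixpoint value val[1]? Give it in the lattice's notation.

Iteration log — 14 steps:
  step 1. node 0  ⊔preds=−  new=+  stable
  step 2. node 1  ⊔preds=⊥  new=⊥  stable
  step 3. node 2  ⊔preds=−  new=⊤  old=−  +wl: 
  step 4. node 3  ⊔preds=⊤  new=⊤  old=⊥  +wl: 1,2
  step 5. node 4  ⊔preds=⊤  new=⊤  old=−  +wl: 0
  step 6. node 5  ⊔preds=0  new=−  old=⊥  +wl: 4
  step 7. node 6  ⊔preds=⊤  new=⊤  old=0  +wl: 3,5
  step 8. node 1  ⊔preds=⊤  new=⊤  old=⊥  +wl: 6
  step 9. node 2  ⊔preds=⊤  new=⊤  stable
  step 10. node 0  ⊔preds=⊤  new=⊤  old=+  +wl: 
  step 11. node 4  ⊔preds=⊤  new=⊤  stable
  step 12. node 3  ⊔preds=⊤  new=⊤  stable
  step 13. node 5  ⊔preds=⊤  new=−  stable
  step 14. node 6  ⊔preds=⊤  new=⊤  stable

Least fixpoint reached:
  node 0: ⊤
  node 1: ⊤
  node 2: ⊤
  node 3: ⊤
  node 4: ⊤
  node 5: −
  node 6: ⊤

⊤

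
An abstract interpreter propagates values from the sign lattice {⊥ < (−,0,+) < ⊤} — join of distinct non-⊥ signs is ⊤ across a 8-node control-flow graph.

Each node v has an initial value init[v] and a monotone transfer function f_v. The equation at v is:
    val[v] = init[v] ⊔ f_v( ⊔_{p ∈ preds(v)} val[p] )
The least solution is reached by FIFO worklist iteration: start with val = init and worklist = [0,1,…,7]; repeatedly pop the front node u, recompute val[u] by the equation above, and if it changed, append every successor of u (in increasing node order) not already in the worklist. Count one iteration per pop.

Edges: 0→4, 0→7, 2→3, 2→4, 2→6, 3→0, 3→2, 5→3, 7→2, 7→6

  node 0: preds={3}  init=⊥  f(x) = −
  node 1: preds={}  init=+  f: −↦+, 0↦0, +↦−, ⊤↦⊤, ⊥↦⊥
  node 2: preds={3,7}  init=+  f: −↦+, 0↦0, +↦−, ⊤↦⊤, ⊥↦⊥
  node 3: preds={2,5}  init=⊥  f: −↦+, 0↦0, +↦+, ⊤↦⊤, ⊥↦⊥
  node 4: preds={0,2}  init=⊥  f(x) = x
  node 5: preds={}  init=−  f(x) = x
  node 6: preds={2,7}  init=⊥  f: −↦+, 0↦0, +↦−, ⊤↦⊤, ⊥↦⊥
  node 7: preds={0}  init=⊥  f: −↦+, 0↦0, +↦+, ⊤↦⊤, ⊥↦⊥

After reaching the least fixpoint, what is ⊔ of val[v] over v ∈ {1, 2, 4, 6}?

⊤

Iteration log — 13 steps:
  step 1. node 0  ⊔preds=⊥  new=−  old=⊥  +wl: 
  step 2. node 1  ⊔preds=⊥  new=+  stable
  step 3. node 2  ⊔preds=⊥  new=+  stable
  step 4. node 3  ⊔preds=⊤  new=⊤  old=⊥  +wl: 0,2
  step 5. node 4  ⊔preds=⊤  new=⊤  old=⊥  +wl: 
  step 6. node 5  ⊔preds=⊥  new=−  stable
  step 7. node 6  ⊔preds=+  new=−  old=⊥  +wl: 
  step 8. node 7  ⊔preds=−  new=+  old=⊥  +wl: 6
  step 9. node 0  ⊔preds=⊤  new=−  stable
  step 10. node 2  ⊔preds=⊤  new=⊤  old=+  +wl: 3,4
  step 11. node 6  ⊔preds=⊤  new=⊤  old=−  +wl: 
  step 12. node 3  ⊔preds=⊤  new=⊤  stable
  step 13. node 4  ⊔preds=⊤  new=⊤  stable

Least fixpoint reached:
  node 0: −
  node 1: +
  node 2: ⊤
  node 3: ⊤
  node 4: ⊤
  node 5: −
  node 6: ⊤
  node 7: +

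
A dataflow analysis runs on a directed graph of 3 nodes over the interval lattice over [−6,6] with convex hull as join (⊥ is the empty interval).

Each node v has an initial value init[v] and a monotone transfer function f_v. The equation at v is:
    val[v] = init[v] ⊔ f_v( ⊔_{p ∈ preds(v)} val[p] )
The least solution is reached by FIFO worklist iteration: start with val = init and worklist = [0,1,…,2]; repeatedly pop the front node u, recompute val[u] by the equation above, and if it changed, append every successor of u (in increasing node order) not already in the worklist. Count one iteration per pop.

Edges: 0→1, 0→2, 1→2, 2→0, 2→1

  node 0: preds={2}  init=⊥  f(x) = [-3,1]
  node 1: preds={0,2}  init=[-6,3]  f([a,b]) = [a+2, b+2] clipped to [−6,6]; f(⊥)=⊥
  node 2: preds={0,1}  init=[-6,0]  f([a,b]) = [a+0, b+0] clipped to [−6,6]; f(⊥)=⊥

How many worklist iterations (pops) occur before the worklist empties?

Worklist (11 pops):
  #1 pop 0: in=[-6,0] → [-3,1] (was ⊥); enqueue []
  #2 pop 1: in=[-6,1] → [-6,3] (no change)
  #3 pop 2: in=[-6,3] → [-6,3] (was [-6,0]); enqueue [0,1]
  #4 pop 0: in=[-6,3] → [-3,1] (no change)
  #5 pop 1: in=[-6,3] → [-6,5] (was [-6,3]); enqueue [2]
  #6 pop 2: in=[-6,5] → [-6,5] (was [-6,3]); enqueue [0,1]
  #7 pop 0: in=[-6,5] → [-3,1] (no change)
  #8 pop 1: in=[-6,5] → [-6,6] (was [-6,5]); enqueue [2]
  #9 pop 2: in=[-6,6] → [-6,6] (was [-6,5]); enqueue [0,1]
  #10 pop 0: in=[-6,6] → [-3,1] (no change)
  #11 pop 1: in=[-6,6] → [-6,6] (no change)

Fixpoint:
  val[0] = [-3,1]
  val[1] = [-6,6]
  val[2] = [-6,6]

11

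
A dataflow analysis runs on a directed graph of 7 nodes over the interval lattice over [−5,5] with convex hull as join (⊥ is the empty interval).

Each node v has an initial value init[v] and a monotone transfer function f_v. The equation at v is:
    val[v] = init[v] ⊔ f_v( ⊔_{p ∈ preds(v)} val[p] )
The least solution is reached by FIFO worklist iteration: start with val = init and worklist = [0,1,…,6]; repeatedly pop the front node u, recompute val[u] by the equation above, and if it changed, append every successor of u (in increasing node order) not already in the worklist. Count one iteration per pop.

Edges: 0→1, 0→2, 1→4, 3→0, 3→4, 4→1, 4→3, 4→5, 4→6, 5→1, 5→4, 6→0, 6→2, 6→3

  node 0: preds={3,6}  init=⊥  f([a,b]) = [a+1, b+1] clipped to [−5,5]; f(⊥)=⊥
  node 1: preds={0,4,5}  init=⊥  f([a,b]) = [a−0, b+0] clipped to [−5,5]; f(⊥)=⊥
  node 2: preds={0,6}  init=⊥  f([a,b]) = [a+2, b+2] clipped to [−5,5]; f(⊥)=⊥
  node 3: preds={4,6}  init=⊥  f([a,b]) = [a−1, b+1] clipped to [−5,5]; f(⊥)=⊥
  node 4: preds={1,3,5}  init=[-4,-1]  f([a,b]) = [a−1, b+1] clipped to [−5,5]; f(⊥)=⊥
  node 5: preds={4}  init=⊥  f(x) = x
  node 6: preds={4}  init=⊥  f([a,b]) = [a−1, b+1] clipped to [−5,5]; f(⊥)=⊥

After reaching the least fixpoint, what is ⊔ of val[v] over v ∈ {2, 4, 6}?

Iteration log — 27 steps:
  step 1. node 0  ⊔preds=⊥  new=⊥  stable
  step 2. node 1  ⊔preds=[-4,-1]  new=[-4,-1]  old=⊥  +wl: 
  step 3. node 2  ⊔preds=⊥  new=⊥  stable
  step 4. node 3  ⊔preds=[-4,-1]  new=[-5,0]  old=⊥  +wl: 0
  step 5. node 4  ⊔preds=[-5,0]  new=[-5,1]  old=[-4,-1]  +wl: 1,3
  step 6. node 5  ⊔preds=[-5,1]  new=[-5,1]  old=⊥  +wl: 4
  step 7. node 6  ⊔preds=[-5,1]  new=[-5,2]  old=⊥  +wl: 2
  step 8. node 0  ⊔preds=[-5,2]  new=[-4,3]  old=⊥  +wl: 
  step 9. node 1  ⊔preds=[-5,3]  new=[-5,3]  old=[-4,-1]  +wl: 
  step 10. node 3  ⊔preds=[-5,2]  new=[-5,3]  old=[-5,0]  +wl: 0
  step 11. node 4  ⊔preds=[-5,3]  new=[-5,4]  old=[-5,1]  +wl: 1,3,5,6
  step 12. node 2  ⊔preds=[-5,3]  new=[-3,5]  old=⊥  +wl: 
  step 13. node 0  ⊔preds=[-5,3]  new=[-4,4]  old=[-4,3]  +wl: 2
  step 14. node 1  ⊔preds=[-5,4]  new=[-5,4]  old=[-5,3]  +wl: 4
  step 15. node 3  ⊔preds=[-5,4]  new=[-5,5]  old=[-5,3]  +wl: 0
  step 16. node 5  ⊔preds=[-5,4]  new=[-5,4]  old=[-5,1]  +wl: 1
  step 17. node 6  ⊔preds=[-5,4]  new=[-5,5]  old=[-5,2]  +wl: 3
  step 18. node 2  ⊔preds=[-5,5]  new=[-3,5]  stable
  step 19. node 4  ⊔preds=[-5,5]  new=[-5,5]  old=[-5,4]  +wl: 5,6
  step 20. node 0  ⊔preds=[-5,5]  new=[-4,5]  old=[-4,4]  +wl: 2
  step 21. node 1  ⊔preds=[-5,5]  new=[-5,5]  old=[-5,4]  +wl: 4
  step 22. node 3  ⊔preds=[-5,5]  new=[-5,5]  stable
  step 23. node 5  ⊔preds=[-5,5]  new=[-5,5]  old=[-5,4]  +wl: 1
  step 24. node 6  ⊔preds=[-5,5]  new=[-5,5]  stable
  step 25. node 2  ⊔preds=[-5,5]  new=[-3,5]  stable
  step 26. node 4  ⊔preds=[-5,5]  new=[-5,5]  stable
  step 27. node 1  ⊔preds=[-5,5]  new=[-5,5]  stable

Least fixpoint reached:
  node 0: [-4,5]
  node 1: [-5,5]
  node 2: [-3,5]
  node 3: [-5,5]
  node 4: [-5,5]
  node 5: [-5,5]
  node 6: [-5,5]

[-5,5]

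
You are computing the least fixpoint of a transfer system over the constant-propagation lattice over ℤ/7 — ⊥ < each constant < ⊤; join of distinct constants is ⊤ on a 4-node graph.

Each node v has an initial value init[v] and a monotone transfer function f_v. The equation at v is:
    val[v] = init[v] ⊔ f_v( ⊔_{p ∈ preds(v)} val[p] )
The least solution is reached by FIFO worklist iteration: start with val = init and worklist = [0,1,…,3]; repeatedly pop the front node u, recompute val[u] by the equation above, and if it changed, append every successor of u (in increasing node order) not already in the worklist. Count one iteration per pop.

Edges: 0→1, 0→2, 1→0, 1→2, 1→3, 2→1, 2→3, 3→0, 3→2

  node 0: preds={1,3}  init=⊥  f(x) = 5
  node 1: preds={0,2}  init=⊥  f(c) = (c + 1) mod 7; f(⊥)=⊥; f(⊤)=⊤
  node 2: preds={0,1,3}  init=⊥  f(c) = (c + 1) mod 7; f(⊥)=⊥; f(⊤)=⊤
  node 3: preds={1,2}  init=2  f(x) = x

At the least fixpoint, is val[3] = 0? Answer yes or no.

Trace (9 dequeues):
  [1] u=0 | in 2 | out 5 | prev ⊥ | push {}
  [2] u=1 | in 5 | out 6 | prev ⊥ | push {0}
  [3] u=2 | in ⊤ | out ⊤ | prev ⊥ | push {1}
  [4] u=3 | in ⊤ | out ⊤ | prev 2 | push {2}
  [5] u=0 | in ⊤ | out 5 | ==
  [6] u=1 | in ⊤ | out ⊤ | prev 6 | push {0,3}
  [7] u=2 | in ⊤ | out ⊤ | ==
  [8] u=0 | in ⊤ | out 5 | ==
  [9] u=3 | in ⊤ | out ⊤ | ==

Converged values:
  [0] 5
  [1] ⊤
  [2] ⊤
  [3] ⊤

no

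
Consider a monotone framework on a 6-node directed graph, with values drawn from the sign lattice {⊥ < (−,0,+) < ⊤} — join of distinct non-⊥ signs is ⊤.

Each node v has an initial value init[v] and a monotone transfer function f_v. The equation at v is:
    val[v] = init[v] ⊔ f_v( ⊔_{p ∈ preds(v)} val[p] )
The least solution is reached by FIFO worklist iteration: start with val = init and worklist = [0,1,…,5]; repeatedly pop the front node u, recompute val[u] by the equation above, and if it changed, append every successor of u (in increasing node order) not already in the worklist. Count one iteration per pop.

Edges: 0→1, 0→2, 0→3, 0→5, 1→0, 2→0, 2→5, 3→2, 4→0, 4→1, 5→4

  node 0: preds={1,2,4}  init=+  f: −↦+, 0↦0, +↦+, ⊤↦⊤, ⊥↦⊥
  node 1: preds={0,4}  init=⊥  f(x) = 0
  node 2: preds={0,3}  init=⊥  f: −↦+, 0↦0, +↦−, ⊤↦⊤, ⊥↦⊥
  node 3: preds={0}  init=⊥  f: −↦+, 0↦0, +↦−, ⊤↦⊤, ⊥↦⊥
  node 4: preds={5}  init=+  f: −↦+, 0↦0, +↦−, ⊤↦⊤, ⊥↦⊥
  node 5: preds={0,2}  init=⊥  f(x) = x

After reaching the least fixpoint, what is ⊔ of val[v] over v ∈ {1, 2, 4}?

Worklist (14 pops):
  #1 pop 0: in=+ → + (no change)
  #2 pop 1: in=+ → 0 (was ⊥); enqueue [0]
  #3 pop 2: in=+ → − (was ⊥); enqueue []
  #4 pop 3: in=+ → − (was ⊥); enqueue [2]
  #5 pop 4: in=⊥ → + (no change)
  #6 pop 5: in=⊤ → ⊤ (was ⊥); enqueue [4]
  #7 pop 0: in=⊤ → ⊤ (was +); enqueue [1,3,5]
  #8 pop 2: in=⊤ → ⊤ (was −); enqueue [0]
  #9 pop 4: in=⊤ → ⊤ (was +); enqueue []
  #10 pop 1: in=⊤ → 0 (no change)
  #11 pop 3: in=⊤ → ⊤ (was −); enqueue [2]
  #12 pop 5: in=⊤ → ⊤ (no change)
  #13 pop 0: in=⊤ → ⊤ (no change)
  #14 pop 2: in=⊤ → ⊤ (no change)

Fixpoint:
  val[0] = ⊤
  val[1] = 0
  val[2] = ⊤
  val[3] = ⊤
  val[4] = ⊤
  val[5] = ⊤

⊤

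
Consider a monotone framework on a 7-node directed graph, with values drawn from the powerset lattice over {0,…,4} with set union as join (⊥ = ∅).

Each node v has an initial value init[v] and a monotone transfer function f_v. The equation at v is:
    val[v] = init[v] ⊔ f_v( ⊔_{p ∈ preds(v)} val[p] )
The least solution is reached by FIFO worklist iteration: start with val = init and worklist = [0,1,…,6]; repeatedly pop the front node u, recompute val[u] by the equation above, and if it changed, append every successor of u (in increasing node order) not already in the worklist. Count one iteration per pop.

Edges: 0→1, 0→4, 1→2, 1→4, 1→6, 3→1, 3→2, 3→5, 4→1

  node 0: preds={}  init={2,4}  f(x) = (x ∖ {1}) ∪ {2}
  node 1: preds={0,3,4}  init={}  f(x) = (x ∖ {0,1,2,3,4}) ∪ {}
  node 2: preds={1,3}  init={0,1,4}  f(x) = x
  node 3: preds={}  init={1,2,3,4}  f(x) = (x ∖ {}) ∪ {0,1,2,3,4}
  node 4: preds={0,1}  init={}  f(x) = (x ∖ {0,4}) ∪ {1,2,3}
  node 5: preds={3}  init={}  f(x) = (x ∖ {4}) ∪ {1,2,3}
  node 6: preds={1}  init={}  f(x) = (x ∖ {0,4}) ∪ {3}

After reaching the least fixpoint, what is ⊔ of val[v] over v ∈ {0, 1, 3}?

{0,1,2,3,4}

Worklist (9 pops):
  #1 pop 0: in={} → {2,4} (no change)
  #2 pop 1: in={1,2,3,4} → {} (no change)
  #3 pop 2: in={1,2,3,4} → {0,1,2,3,4} (was {0,1,4}); enqueue []
  #4 pop 3: in={} → {0,1,2,3,4} (was {1,2,3,4}); enqueue [1,2]
  #5 pop 4: in={2,4} → {1,2,3} (was {}); enqueue []
  #6 pop 5: in={0,1,2,3,4} → {0,1,2,3} (was {}); enqueue []
  #7 pop 6: in={} → {3} (was {}); enqueue []
  #8 pop 1: in={0,1,2,3,4} → {} (no change)
  #9 pop 2: in={0,1,2,3,4} → {0,1,2,3,4} (no change)

Fixpoint:
  val[0] = {2,4}
  val[1] = {}
  val[2] = {0,1,2,3,4}
  val[3] = {0,1,2,3,4}
  val[4] = {1,2,3}
  val[5] = {0,1,2,3}
  val[6] = {3}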